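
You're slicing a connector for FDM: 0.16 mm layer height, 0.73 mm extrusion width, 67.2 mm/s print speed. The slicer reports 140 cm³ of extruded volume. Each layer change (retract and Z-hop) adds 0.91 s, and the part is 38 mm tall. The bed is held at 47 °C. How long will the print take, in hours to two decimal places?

5.01 hours

Extrusion cross-section = 0.16 × 0.73 = 0.1168 mm².
Path length: 140000 mm³ / 0.1168 mm² → 1198630.1 mm.
Print-move time = 1198630.1 / 67.2, so 17836.8 s.
Number of layers: 38 / 0.16 → 238 (rounded up).
Non-print overhead = 238 × 0.91 = 216.58 s.
Total = 17836.8 + 216.58 = 18053.38 s = 5.01 hours.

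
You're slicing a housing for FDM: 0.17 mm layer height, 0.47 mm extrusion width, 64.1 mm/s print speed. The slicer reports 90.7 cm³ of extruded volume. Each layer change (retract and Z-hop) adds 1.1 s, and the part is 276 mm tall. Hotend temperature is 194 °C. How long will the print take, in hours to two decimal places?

Extrusion cross-section = 0.17 × 0.47 = 0.0799 mm².
Total extruded path = 90700/0.0799 = 1135169 mm.
Print-move time = 1135169 / 64.1 = 17709.3 s.
Number of layers: 276 / 0.17 → 1624 (rounded up).
Non-print overhead = 1624 × 1.1, so 1786.4 s.
Altogether 17709.3 + 1786.4 = 19495.7 s, i.e. 5.42 hours.

5.42 hours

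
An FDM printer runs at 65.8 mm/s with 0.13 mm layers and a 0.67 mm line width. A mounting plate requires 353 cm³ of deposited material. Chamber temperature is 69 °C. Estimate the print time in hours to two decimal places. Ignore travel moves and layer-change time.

Extrusion cross-section = 0.13 × 0.67, so 0.0871 mm².
Toolpath length = 353 cm³ / 0.0871 mm² = 353000 / 0.0871 = 4052812.9 mm.
Print-move time = 4052812.9 / 65.8, so 61592.9 s.
Converting: 61592.9 s = 17.11 hours.

17.11 hours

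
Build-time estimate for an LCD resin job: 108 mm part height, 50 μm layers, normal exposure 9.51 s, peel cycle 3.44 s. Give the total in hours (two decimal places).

Number of layers: 108 / 0.05 → 2160 (rounded up).
Cycle time: 9.51 + 3.44 → 12.95 s.
Total = 2160 × 12.95 = 27972 s = 7.77 hours.

7.77 hours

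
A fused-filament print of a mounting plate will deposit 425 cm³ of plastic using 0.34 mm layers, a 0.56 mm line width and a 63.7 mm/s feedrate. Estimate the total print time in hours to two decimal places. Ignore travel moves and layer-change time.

9.73 hours

Bead cross-section = 0.34 × 0.56, so 0.1904 mm².
Path length: 425000 mm³ / 0.1904 mm² → 2232142.9 mm.
Print-move time = 2232142.9 / 63.7, so 35041.5 s.
That's 35041.5 s → 9.73 hours.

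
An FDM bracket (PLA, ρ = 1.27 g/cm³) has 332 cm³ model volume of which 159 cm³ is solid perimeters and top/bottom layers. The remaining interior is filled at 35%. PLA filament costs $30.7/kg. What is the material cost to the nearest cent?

Interior volume = 332 − 159, so 173 cm³.
Deposited infill = 0.35 × 173, so 60.55 cm³.
Deposited volume: 159 + 60.55 → 219.55 cm³.
Mass: 219.55 × 1.27 → 278.8285 g.
At $30.7/kg: 278.8285/1000 × 30.7 = $8.56.

$8.56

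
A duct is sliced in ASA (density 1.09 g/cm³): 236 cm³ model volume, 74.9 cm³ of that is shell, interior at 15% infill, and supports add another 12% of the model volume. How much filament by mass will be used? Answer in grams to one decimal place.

Volume inside the shell: 236 − 74.9 → 161.1 cm³.
Deposited infill: 0.15 × 161.1 → 24.165 cm³.
Support: 0.12 × 236 → 28.32 cm³.
Total printed volume = 74.9 + 24.165 + 28.32, so 127.385 cm³.
Mass = 127.385 × 1.09, so 138.84965 g.

138.8 g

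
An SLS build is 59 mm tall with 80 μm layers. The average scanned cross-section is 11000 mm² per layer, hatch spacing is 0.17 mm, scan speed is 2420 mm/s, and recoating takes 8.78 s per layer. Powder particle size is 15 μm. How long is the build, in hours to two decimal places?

7.28 hours

Layer count = ceil(59 / 0.08) = 738.
Hatch length per layer = 11000 / 0.17, so 64705.9 mm.
Per-layer scan time: 64705.9 / 2420 → 26.738 s.
Layer cycle = 26.738 + 8.78 = 35.518 s.
Build time = 738 × 35.518 = 26212.284 s = 7.28 hours.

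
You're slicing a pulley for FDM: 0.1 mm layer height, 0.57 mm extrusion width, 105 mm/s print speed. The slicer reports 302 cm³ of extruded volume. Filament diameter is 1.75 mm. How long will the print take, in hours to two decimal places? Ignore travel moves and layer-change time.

Line area = 0.1 × 0.57, so 0.057 mm².
Toolpath length = 302 cm³ / 0.057 mm² = 302000 / 0.057 = 5298245.6 mm.
Time extruding = 5298245.6 / 105 = 50459.5 s.
Converting: 50459.5 s = 14.02 hours.

14.02 hours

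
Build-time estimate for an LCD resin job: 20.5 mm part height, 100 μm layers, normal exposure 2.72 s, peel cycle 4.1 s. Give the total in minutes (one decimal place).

23.3 minutes

Layer count = ceil(20.5 / 0.1) = 205.
Per-layer time = 2.72 + 4.1 = 6.82 s.
Build time: 205 × 6.82 s = 1398.1 s, i.e. 23.3 minutes.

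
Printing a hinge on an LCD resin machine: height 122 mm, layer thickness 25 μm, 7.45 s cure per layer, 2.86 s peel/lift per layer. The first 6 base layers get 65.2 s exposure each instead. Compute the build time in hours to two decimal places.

Layer count = ceil(122 / 0.025) = 4880.
Bottom layers = 6 × (65.2 + 2.86), so 408.36 s.
Normal layers = 4874 × (7.45 + 2.86), so 50250.94 s.
Total = 408.36 + 50250.94 = 50659.3 s = 14.07 hours.

14.07 hours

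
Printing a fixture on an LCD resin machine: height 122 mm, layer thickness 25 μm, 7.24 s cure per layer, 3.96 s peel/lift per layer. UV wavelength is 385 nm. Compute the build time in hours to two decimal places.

15.18 hours

Number of layers: 122 / 0.025 → 4880 (rounded up).
Each layer takes = 7.24 + 3.96 = 11.2 s.
Build time: 4880 × 11.2 s = 54656 s, i.e. 15.18 hours.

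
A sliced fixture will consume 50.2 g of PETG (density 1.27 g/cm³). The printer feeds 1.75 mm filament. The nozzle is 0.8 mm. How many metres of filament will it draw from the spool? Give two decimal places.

Extruded volume: 50.2/1.27 = 39.5276 cm³ (39527.6 mm³).
Cross-section of 1.75 mm filament: π·(1.75/2)² = 2.4053 mm².
Length = 39527.6 / 2.4053 = 16433.54 mm = 16.43 m.

16.43 m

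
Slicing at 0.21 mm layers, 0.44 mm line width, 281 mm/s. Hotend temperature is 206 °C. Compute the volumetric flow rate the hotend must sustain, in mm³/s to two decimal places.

A = 0.21 × 0.44 = 0.0924 mm².
Volumetric flow = 281 × 0.0924 = 25.96 mm³/s.

25.96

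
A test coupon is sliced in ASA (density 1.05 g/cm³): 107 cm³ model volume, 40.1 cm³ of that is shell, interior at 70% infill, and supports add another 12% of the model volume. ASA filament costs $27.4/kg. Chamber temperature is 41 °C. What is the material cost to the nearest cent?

Volume inside the shell = 107 − 40.1, so 66.9 cm³.
Deposited infill = 0.70 × 66.9, so 46.83 cm³.
Support = 0.12 × 107, so 12.84 cm³.
Total extruded = 40.1 + 46.83 + 12.84 = 99.77 cm³.
Mass: 99.77 × 1.05 → 104.7585 g.
Cost = 104.7585 g / 1000 × $27.4/kg = $2.87.

$2.87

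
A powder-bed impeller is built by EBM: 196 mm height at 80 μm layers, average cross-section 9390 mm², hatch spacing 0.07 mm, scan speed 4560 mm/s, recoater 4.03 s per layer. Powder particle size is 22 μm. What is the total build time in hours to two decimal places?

22.76 hours

Layers = ⌈196/0.08⌉ = 2450.
Scan path per layer = 9390 / 0.07 = 134142.9 mm.
Beam time per layer = 134142.9 / 4560 = 29.4173 s.
Time per layer = 29.4173 + 4.03 = 33.4473 s.
Total: 2450 × 33.4473 s = 81945.885 s → 22.76 hours.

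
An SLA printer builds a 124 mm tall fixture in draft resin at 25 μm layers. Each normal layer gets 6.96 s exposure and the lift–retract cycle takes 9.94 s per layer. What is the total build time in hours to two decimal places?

23.28 hours

Number of layers: 124 / 0.025 → 4960 (rounded up).
Per-layer time: 6.96 + 9.94 → 16.9 s.
Total = 4960 × 16.9 = 83824 s = 23.28 hours.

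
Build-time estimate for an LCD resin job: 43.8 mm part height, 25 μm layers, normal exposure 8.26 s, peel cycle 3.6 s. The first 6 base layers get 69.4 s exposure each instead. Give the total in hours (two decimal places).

5.87 hours

Layers = ⌈43.8/0.025⌉ = 1752.
Base layers: 6 × (69.4 + 3.6) → 438 s.
Normal layers = 1746 × (8.26 + 3.6), so 20707.56 s.
Total = 438 + 20707.56 = 21145.56 s = 5.87 hours.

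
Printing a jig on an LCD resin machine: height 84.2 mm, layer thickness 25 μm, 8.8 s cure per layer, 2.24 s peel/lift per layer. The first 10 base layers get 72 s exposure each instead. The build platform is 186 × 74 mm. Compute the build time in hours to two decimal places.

10.50 hours

Layer count = ceil(84.2 / 0.025) = 3368.
Burn-in layers = 10 × (72 + 2.24), so 742.4 s.
Regular layers = 3358 × (8.8 + 2.24), so 37072.32 s.
Sum: 742.4 + 37072.32 = 37814.72 s → 10.50 hours.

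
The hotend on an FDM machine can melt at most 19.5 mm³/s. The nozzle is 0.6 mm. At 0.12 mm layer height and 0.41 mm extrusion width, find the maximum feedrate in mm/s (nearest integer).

A: 0.12 × 0.41 → 0.0492 mm².
Max speed = 19.5 / 0.0492 = 396.34 ≈ 396 mm/s.

396 mm/s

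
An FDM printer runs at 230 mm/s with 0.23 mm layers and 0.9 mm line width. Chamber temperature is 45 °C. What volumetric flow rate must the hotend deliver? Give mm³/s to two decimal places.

47.61

A: 0.23 × 0.9 → 0.207 mm².
Volumetric flow = 230 × 0.207 = 47.61 mm³/s.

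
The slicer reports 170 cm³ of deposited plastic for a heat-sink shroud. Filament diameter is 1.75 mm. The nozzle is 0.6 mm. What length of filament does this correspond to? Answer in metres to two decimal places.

70.68 m

A = π r² = π × 0.875² = 2.4053 mm².
L = 170000 mm³ / 2.4053 mm² = 70677.25 mm, i.e. 70.68 m.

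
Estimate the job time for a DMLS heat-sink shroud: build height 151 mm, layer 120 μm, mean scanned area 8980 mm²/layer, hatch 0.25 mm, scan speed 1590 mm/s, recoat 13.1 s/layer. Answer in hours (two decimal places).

12.48 hours

Layers = ⌈151/0.12⌉ = 1259.
Scan path per layer = 8980 / 0.25 = 35920 mm.
Laser time per layer: 35920 / 1590 → 22.5912 s.
Per-layer time: 22.5912 + 13.1 → 35.6912 s.
Build time = 1259 × 35.6912 = 44935.2208 s = 12.48 hours.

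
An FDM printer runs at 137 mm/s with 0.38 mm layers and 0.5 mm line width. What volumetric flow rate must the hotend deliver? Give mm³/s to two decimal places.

26.03

A = 0.38 × 0.5 = 0.19 mm².
Q = v·A = 137 × 0.19 = 26.03 mm³/s.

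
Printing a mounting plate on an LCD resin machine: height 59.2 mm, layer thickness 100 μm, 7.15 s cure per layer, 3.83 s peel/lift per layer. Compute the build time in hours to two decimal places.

1.81 hours

Number of layers: 59.2 / 0.1 → 592 (rounded up).
Each layer takes = 7.15 + 3.83 = 10.98 s.
Build time: 592 × 10.98 s = 6500.16 s, i.e. 1.81 hours.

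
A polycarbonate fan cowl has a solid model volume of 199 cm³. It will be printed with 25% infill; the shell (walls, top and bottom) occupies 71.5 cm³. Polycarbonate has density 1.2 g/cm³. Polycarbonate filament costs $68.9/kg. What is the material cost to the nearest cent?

$8.55

Volume inside the shell = 199 − 71.5 = 127.5 cm³.
Infill volume = 0.25 × 127.5 = 31.875 cm³.
Total extruded: 71.5 + 31.875 → 103.375 cm³.
Mass = 103.375 × 1.2, so 124.05 g.
Cost = 124.05 g / 1000 × $68.9/kg = $8.55.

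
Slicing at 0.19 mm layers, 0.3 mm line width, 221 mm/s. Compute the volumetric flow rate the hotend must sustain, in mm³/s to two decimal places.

A: 0.19 × 0.3 → 0.057 mm².
Q = v·A = 221 × 0.057 = 12.60 mm³/s.

12.60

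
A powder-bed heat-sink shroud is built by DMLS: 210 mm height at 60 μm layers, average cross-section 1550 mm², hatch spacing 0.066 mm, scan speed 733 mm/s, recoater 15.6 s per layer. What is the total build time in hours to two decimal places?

Layers = ⌈210/0.06⌉ = 3500.
Per-layer scan distance: 1550 / 0.066 → 23484.8 mm.
Per-layer scan time = 23484.8 / 733, so 32.0393 s.
Per-layer time = 32.0393 + 15.6, so 47.6393 s.
Build time = 3500 × 47.6393 = 166737.55 s = 46.32 hours.

46.32 hours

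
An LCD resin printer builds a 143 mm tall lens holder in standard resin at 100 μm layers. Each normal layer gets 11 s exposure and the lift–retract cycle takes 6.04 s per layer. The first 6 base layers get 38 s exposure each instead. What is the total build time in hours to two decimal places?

Layer count = ceil(143 / 0.1) = 1430.
Base layers: 6 × (38 + 6.04) → 264.24 s.
Normal layers: 1424 × (11 + 6.04) → 24264.96 s.
Total = 264.24 + 24264.96 = 24529.2 s = 6.81 hours.

6.81 hours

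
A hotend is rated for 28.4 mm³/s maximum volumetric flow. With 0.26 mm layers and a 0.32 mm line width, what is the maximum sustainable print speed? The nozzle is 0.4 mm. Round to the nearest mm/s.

A: 0.26 × 0.32 → 0.0832 mm².
v_max = Q/A = 28.4/0.0832 = 341.35 mm/s → 341 mm/s.

341 mm/s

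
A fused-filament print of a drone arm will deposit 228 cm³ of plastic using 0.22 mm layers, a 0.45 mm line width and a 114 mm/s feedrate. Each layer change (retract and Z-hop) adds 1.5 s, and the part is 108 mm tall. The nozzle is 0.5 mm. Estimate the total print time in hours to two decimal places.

Line area = 0.22 × 0.45 = 0.099 mm².
Path length: 228000 mm³ / 0.099 mm² → 2303030.3 mm.
Extrusion time: 2303030.3 / 114 → 20202 s.
Layer count = ceil(108 / 0.22) = 491.
Z-hop total = 491 × 1.5 = 736.5 s.
Altogether 20202 + 736.5 = 20938.5 s, i.e. 5.82 hours.

5.82 hours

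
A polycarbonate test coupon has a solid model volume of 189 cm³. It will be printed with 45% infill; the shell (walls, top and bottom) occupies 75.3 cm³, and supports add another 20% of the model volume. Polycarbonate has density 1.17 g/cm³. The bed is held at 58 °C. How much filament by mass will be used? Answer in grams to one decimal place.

192.2 g

Interior volume = 189 − 75.3 = 113.7 cm³.
Infill deposited = 0.45 × 113.7 = 51.165 cm³.
Support = 0.20 × 189, so 37.8 cm³.
Deposited volume = 75.3 + 51.165 + 37.8 = 164.265 cm³.
Mass = 164.265 × 1.17, so 192.19005 g.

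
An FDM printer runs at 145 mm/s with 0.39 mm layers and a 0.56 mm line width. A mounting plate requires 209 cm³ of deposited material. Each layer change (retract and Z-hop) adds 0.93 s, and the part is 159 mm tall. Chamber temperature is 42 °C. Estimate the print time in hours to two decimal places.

1.94 hours

Line area = 0.39 × 0.56, so 0.2184 mm².
Total extruded path = 209000/0.2184 = 956959.7 mm.
Print-move time = 956959.7 / 145, so 6599.7 s.
Layer count = ceil(159 / 0.39) = 408.
Z-hop total = 408 × 0.93 = 379.44 s.
Altogether 6599.7 + 379.44 = 6979.14 s, i.e. 1.94 hours.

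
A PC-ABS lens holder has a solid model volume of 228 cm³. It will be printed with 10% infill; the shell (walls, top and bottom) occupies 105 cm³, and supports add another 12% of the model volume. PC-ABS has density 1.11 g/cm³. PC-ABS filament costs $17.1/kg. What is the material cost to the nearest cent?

Volume inside the shell = 228 − 105, so 123 cm³.
Infill volume = 0.10 × 123 = 12.3 cm³.
Support = 0.12 × 228, so 27.36 cm³.
Deposited volume: 105 + 12.3 + 27.36 → 144.66 cm³.
Mass = 144.66 × 1.11 = 160.5726 g.
At $17.1/kg: 160.5726/1000 × 17.1 = $2.75.

$2.75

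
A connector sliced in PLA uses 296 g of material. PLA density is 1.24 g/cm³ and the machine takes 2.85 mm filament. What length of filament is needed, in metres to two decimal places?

37.42 m

Volume = 296 g / 1.24 g·cm⁻³ = 238.7097 cm³ = 238709.7 mm³.
Filament cross-section = π × (2.85/2)² = 6.3794 mm².
Length = 238709.7 / 6.3794 = 37418.83 mm = 37.42 m.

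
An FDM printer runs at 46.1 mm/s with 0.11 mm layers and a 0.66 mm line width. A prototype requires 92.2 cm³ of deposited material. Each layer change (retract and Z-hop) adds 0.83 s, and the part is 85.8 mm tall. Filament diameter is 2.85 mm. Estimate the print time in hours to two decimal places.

7.83 hours

Bead cross-section = 0.11 × 0.66 = 0.0726 mm².
Path length: 92200 mm³ / 0.0726 mm² → 1269972.5 mm.
Extrusion time = 1269972.5 / 46.1 = 27548.2 s.
Layers = ⌈85.8/0.11⌉ = 780.
Layer-change overhead = 780 × 0.83 = 647.4 s.
Altogether 27548.2 + 647.4 = 28195.6 s, i.e. 7.83 hours.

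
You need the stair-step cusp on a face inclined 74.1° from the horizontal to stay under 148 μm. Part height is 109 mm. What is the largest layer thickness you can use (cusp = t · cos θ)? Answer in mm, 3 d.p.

0.540 mm

Layer height = cusp / cos(74.1°) = 0.148 / 0.2740 = 0.540 mm.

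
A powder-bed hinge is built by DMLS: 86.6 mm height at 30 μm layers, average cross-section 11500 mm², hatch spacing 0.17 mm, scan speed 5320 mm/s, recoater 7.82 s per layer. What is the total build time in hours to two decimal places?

Number of layers: 86.6 / 0.03 → 2887 (rounded up).
Per-layer scan distance: 11500 / 0.17 → 67647.1 mm.
Laser time per layer = 67647.1 / 5320, so 12.7156 s.
Layer cycle: 12.7156 + 7.82 → 20.5356 s.
2887 layers × 20.5356 s/layer = 59286.2772 s, i.e. 16.47 hours.

16.47 hours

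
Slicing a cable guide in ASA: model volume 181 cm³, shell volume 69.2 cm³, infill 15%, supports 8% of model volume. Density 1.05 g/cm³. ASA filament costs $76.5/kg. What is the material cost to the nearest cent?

Interior volume = 181 − 69.2, so 111.8 cm³.
Deposited infill: 0.15 × 111.8 → 16.77 cm³.
Support = 0.08 × 181, so 14.48 cm³.
Deposited volume = 69.2 + 16.77 + 14.48 = 100.45 cm³.
Mass: 100.45 × 1.05 → 105.4725 g.
At $76.5/kg: 105.4725/1000 × 76.5 = $8.07.

$8.07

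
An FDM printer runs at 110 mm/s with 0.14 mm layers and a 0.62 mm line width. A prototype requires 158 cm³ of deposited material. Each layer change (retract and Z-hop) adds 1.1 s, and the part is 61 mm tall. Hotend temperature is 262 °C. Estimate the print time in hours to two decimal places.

4.73 hours

Bead cross-section: 0.14 × 0.62 → 0.0868 mm².
Toolpath length = 158 cm³ / 0.0868 mm² = 158000 / 0.0868 = 1820276.5 mm.
Extrusion time: 1820276.5 / 110 → 16548 s.
Layers = ⌈61/0.14⌉ = 436.
Layer-change overhead = 436 × 1.1 = 479.6 s.
Total = 16548 + 479.6 = 17027.6 s = 4.73 hours.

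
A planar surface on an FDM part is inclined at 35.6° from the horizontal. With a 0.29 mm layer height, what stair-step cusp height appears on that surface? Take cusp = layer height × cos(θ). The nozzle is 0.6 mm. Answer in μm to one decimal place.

235.8 μm

h_c = t·cos θ = 0.29 × 0.8131 = 0.235799 mm (235.8 μm).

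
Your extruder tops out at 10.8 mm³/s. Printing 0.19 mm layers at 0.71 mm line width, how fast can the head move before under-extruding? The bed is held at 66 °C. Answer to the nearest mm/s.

80 mm/s

Bead cross-section: 0.19 × 0.71 → 0.1349 mm².
Max speed = 10.8 / 0.1349 = 80.06 ≈ 80 mm/s.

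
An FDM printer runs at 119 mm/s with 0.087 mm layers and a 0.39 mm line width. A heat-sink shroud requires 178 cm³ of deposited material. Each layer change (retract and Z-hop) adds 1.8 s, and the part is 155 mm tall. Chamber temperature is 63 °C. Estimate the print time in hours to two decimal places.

13.14 hours

Line area = 0.087 × 0.39 = 0.03393 mm².
Toolpath length = 178 cm³ / 0.03393 mm² = 178000 / 0.03393 = 5246094.9 mm.
Extrusion time = 5246094.9 / 119 = 44084.8 s.
Layers = ⌈155/0.087⌉ = 1782.
Non-print overhead = 1782 × 1.8, so 3207.6 s.
Altogether 44084.8 + 3207.6 = 47292.4 s, i.e. 13.14 hours.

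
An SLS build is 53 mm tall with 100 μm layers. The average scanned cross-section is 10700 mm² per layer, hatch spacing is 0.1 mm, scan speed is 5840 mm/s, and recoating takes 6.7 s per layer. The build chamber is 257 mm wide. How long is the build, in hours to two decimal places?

Number of layers: 53 / 0.1 → 530 (rounded up).
Hatch length per layer = 10700 / 0.1, so 107000 mm.
Per-layer scan time = 107000 / 5840, so 18.3219 s.
Time per layer = 18.3219 + 6.7 = 25.0219 s.
530 layers × 25.0219 s/layer = 13261.607 s, i.e. 3.68 hours.

3.68 hours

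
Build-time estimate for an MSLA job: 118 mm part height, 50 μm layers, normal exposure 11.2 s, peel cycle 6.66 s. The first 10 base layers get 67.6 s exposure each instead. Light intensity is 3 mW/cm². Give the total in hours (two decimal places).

11.86 hours

Layer count = ceil(118 / 0.05) = 2360.
Base layers: 10 × (67.6 + 6.66) → 742.6 s.
Normal layers = 2350 × (11.2 + 6.66) = 41971 s.
Sum: 742.6 + 41971 = 42713.6 s → 11.86 hours.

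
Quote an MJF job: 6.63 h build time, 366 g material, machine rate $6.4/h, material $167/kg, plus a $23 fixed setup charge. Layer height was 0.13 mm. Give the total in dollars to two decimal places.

$126.55

Machine-time cost = 6.4 × 6.63 = $42.432.
Feedstock cost = 167 × 366/1000, so $61.122.
Total = 42.432 + 61.122 + 23 = 126.554 ≈ $126.55.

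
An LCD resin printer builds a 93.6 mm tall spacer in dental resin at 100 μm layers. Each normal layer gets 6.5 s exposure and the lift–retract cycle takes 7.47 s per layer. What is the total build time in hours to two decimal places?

Number of layers: 93.6 / 0.1 → 936 (rounded up).
Per-layer time = 6.5 + 7.47, so 13.97 s.
Build time: 936 × 13.97 s = 13075.92 s, i.e. 3.63 hours.

3.63 hours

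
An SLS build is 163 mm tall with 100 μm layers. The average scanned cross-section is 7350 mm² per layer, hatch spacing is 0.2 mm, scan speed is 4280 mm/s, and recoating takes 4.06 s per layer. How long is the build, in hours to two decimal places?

5.73 hours

Number of layers: 163 / 0.1 → 1630 (rounded up).
Per-layer scan distance = 7350 / 0.2 = 36750 mm.
Scan time per layer: 36750 / 4280 → 8.5864 s.
Per-layer time = 8.5864 + 4.06 = 12.6464 s.
Build time = 1630 × 12.6464 = 20613.632 s = 5.73 hours.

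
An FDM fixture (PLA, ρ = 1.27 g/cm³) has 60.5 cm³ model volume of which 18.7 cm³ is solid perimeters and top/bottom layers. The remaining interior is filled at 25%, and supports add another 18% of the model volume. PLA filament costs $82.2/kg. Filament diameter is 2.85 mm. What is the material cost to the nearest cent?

Volume inside the shell = 60.5 − 18.7, so 41.8 cm³.
Deposited infill = 0.25 × 41.8 = 10.45 cm³.
Support: 0.18 × 60.5 → 10.89 cm³.
Total extruded: 18.7 + 10.45 + 10.89 → 40.04 cm³.
Mass: 40.04 × 1.27 → 50.8508 g.
Cost = 50.8508 g / 1000 × $82.2/kg = $4.18.

$4.18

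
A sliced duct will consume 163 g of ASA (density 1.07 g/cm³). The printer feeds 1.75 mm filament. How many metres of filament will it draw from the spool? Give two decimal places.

63.33 m

Volume = 163 g / 1.07 g·cm⁻³ = 152.3364 cm³ = 152336.4 mm³.
A = π r² = π × 0.875² = 2.4053 mm².
L = V/A = 152336.4/2.4053 = 63333.64 mm → 63.33 m.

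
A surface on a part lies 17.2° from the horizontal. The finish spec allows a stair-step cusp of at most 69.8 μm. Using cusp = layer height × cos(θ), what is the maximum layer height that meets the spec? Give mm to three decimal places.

0.073 mm

Layer height = cusp / cos(17.2°) = 0.0698 / 0.9553 = 0.073 mm.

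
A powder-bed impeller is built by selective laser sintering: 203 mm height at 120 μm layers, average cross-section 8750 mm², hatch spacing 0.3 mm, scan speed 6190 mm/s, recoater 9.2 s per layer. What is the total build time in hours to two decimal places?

Layer count = ceil(203 / 0.12) = 1692.
Scan path per layer = 8750 / 0.3 = 29166.7 mm.
Laser time per layer = 29166.7 / 6190, so 4.7119 s.
Time per layer: 4.7119 + 9.2 → 13.9119 s.
Build time = 1692 × 13.9119 = 23538.9348 s = 6.54 hours.

6.54 hours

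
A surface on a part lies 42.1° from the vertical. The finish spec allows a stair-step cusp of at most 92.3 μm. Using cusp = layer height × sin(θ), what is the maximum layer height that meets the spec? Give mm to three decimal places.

0.138 mm

t = h_c / sin θ = 0.0923 / 0.6704 = 0.138 mm.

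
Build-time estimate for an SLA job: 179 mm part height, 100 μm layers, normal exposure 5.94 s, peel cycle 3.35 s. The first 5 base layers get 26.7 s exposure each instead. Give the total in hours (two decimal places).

Number of layers: 179 / 0.1 → 1790 (rounded up).
Base layers: 5 × (26.7 + 3.35) → 150.25 s.
Normal layers = 1785 × (5.94 + 3.35), so 16582.65 s.
Total = 150.25 + 16582.65 = 16732.9 s = 4.65 hours.

4.65 hours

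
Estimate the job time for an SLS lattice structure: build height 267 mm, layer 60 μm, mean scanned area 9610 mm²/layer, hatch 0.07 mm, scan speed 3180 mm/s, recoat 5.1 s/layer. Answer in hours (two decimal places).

59.67 hours

Layers = ⌈267/0.06⌉ = 4450.
Hatch length per layer = 9610 / 0.07, so 137285.7 mm.
Laser time per layer = 137285.7 / 3180 = 43.1716 s.
Per-layer time = 43.1716 + 5.1 = 48.2716 s.
Total: 4450 × 48.2716 s = 214808.62 s → 59.67 hours.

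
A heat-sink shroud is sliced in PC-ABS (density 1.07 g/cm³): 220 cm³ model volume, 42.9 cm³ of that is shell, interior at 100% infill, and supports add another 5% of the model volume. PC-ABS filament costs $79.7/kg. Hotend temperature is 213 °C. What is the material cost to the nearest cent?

$19.70

Interior volume = 220 − 42.9, so 177.1 cm³.
Infill deposited = 1.00 × 177.1 = 177.1 cm³.
Support: 0.05 × 220 → 11 cm³.
Total extruded = 42.9 + 177.1 + 11, so 231 cm³.
Mass: 231 × 1.07 → 247.17 g.
Cost = 247.17 g / 1000 × $79.7/kg = $19.70.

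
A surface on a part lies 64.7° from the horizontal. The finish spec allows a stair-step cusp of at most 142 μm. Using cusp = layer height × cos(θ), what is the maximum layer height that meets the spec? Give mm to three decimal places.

Layer height = cusp / cos(64.7°) = 0.142 / 0.4274 = 0.332 mm.

0.332 mm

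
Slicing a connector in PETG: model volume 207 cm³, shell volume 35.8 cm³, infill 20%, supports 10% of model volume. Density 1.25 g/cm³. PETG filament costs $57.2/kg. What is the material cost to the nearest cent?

$6.49

Volume inside the shell = 207 − 35.8, so 171.2 cm³.
Infill volume = 0.20 × 171.2 = 34.24 cm³.
Support = 0.10 × 207, so 20.7 cm³.
Total printed volume: 35.8 + 34.24 + 20.7 → 90.74 cm³.
Mass = 90.74 × 1.25 = 113.425 g.
At $57.2/kg: 113.425/1000 × 57.2 = $6.49.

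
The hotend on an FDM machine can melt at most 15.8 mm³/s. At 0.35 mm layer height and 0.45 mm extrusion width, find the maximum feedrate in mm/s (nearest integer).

100 mm/s

Extrusion cross-section: 0.35 × 0.45 → 0.1575 mm².
Max speed = 15.8 / 0.1575 = 100.32 ≈ 100 mm/s.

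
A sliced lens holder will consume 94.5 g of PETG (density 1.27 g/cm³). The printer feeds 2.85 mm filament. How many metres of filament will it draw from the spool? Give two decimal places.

11.66 m

Extruded volume: 94.5/1.27 = 74.4094 cm³ (74409.4 mm³).
Cross-section of 2.85 mm filament: π·(2.85/2)² = 6.3794 mm².
L = V/A = 74409.4/6.3794 = 11664.01 mm → 11.66 m.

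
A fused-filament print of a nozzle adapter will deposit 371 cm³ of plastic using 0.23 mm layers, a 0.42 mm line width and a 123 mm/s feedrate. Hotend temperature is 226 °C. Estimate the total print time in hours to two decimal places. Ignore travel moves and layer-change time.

8.67 hours

Line area = 0.23 × 0.42 = 0.0966 mm².
Total extruded path = 371000/0.0966 = 3840579.7 mm.
Extrusion time: 3840579.7 / 123 → 31224.2 s.
31224.2 s = 8.67 hours.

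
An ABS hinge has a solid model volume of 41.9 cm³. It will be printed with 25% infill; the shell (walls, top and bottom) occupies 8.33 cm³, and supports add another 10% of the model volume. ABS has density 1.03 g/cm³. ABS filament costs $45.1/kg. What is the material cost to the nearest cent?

Interior volume = 41.9 − 8.33, so 33.57 cm³.
Infill deposited = 0.25 × 33.57, so 8.3925 cm³.
Support: 0.10 × 41.9 → 4.19 cm³.
Total extruded: 8.33 + 8.3925 + 4.19 → 20.9125 cm³.
Mass = 20.9125 × 1.03 = 21.539875 g.
Cost = 21.539875 g / 1000 × $45.1/kg = $0.97.

$0.97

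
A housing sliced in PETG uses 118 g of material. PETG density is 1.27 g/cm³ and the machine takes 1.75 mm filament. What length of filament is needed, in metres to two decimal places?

38.63 m

Extruded volume: 118/1.27 = 92.9134 cm³ (92913.4 mm³).
A = π r² = π × 0.875² = 2.4053 mm².
Length = 92913.4 / 2.4053 = 38628.61 mm = 38.63 m.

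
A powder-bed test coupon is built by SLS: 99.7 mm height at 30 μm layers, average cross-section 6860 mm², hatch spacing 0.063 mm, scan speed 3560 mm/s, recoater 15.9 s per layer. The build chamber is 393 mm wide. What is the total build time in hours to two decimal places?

42.92 hours

Layers = ⌈99.7/0.03⌉ = 3324.
Hatch length per layer = 6860 / 0.063, so 108888.9 mm.
Laser time per layer = 108888.9 / 3560 = 30.5868 s.
Layer cycle = 30.5868 + 15.9 = 46.4868 s.
3324 layers × 46.4868 s/layer = 154522.1232 s, i.e. 42.92 hours.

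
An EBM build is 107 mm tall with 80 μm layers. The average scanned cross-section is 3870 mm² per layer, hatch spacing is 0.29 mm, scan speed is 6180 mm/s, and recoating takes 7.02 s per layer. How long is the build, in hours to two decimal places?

Layers = ⌈107/0.08⌉ = 1338.
Per-layer scan distance = 3870 / 0.29 = 13344.8 mm.
Per-layer scan time = 13344.8 / 6180, so 2.1594 s.
Time per layer = 2.1594 + 7.02, so 9.1794 s.
1338 layers × 9.1794 s/layer = 12282.0372 s, i.e. 3.41 hours.

3.41 hours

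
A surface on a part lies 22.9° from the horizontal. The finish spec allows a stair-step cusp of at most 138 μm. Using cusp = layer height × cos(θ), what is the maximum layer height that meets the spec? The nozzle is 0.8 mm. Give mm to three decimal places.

0.150 mm

Layer height = cusp / cos(22.9°) = 0.138 / 0.9212 = 0.150 mm.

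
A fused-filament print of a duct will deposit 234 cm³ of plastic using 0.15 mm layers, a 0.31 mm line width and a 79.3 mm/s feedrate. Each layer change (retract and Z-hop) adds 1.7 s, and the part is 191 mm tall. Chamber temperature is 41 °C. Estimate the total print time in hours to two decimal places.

Extrusion cross-section = 0.15 × 0.31, so 0.0465 mm².
Path length: 234000 mm³ / 0.0465 mm² → 5032258.1 mm.
Extrusion time: 5032258.1 / 79.3 → 63458.5 s.
Number of layers: 191 / 0.15 → 1274 (rounded up).
Layer-change overhead: 1274 × 1.7 → 2165.8 s.
Altogether 63458.5 + 2165.8 = 65624.3 s, i.e. 18.23 hours.

18.23 hours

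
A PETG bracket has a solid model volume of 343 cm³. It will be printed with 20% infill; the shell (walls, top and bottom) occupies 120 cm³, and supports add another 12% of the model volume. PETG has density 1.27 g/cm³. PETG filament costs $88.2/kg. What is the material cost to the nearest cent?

$23.05

Volume inside the shell = 343 − 120 = 223 cm³.
Infill volume: 0.20 × 223 → 44.6 cm³.
Support: 0.12 × 343 → 41.16 cm³.
Total extruded = 120 + 44.6 + 41.16 = 205.76 cm³.
Mass: 205.76 × 1.27 → 261.3152 g.
Cost = 261.3152 g / 1000 × $88.2/kg = $23.05.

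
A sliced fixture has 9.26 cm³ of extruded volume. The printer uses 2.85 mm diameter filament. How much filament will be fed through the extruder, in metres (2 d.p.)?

Filament cross-section = π × (2.85/2)² = 6.3794 mm².
Length = 9.26 cm³ / 6.3794 mm² = 9260 / 6.3794 = 1451.55 mm = 1.45 m.

1.45 m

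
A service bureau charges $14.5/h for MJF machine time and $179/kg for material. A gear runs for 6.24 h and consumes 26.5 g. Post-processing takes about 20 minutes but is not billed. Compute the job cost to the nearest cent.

$95.22

Machine cost: 14.5 × 6.24 → $90.48.
Material cost = 179 × 26.5/1000 = $4.7435.
Job cost: 90.48 + 4.7435 = 95.2235 ≈ $95.22.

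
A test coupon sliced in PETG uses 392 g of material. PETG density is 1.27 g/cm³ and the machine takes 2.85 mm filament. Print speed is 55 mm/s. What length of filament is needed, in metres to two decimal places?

Extruded volume: 392/1.27 = 308.6614 cm³ (308661.4 mm³).
Cross-section of 2.85 mm filament: π·(2.85/2)² = 6.3794 mm².
L = V/A = 308661.4/6.3794 = 48384.08 mm → 48.38 m.

48.38 m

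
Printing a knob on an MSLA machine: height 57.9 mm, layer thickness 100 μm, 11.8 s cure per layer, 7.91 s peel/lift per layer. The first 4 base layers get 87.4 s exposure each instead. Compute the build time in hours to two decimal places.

3.25 hours

Layers = ⌈57.9/0.1⌉ = 579.
Burn-in layers: 4 × (87.4 + 7.91) → 381.24 s.
Regular layers = 575 × (11.8 + 7.91) = 11333.25 s.
Total = 381.24 + 11333.25 = 11714.49 s = 3.25 hours.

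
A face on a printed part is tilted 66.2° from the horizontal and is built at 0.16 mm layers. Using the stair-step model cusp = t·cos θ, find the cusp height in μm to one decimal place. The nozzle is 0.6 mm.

64.6 μm

h_c = t·cos θ = 0.16 × 0.4035 = 0.06456 mm (64.6 μm).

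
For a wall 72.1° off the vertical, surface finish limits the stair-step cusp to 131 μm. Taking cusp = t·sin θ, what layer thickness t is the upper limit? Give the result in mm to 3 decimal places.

t = h_c / sin θ = 0.131 / 0.9516 = 0.138 mm.

0.138 mm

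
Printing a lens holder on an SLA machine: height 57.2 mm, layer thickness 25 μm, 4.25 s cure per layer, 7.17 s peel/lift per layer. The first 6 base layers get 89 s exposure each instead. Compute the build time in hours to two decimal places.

Layer count = ceil(57.2 / 0.025) = 2288.
Base layers = 6 × (89 + 7.17), so 577.02 s.
Normal layers = 2282 × (4.25 + 7.17) = 26060.44 s.
Total = 577.02 + 26060.44 = 26637.46 s = 7.40 hours.

7.40 hours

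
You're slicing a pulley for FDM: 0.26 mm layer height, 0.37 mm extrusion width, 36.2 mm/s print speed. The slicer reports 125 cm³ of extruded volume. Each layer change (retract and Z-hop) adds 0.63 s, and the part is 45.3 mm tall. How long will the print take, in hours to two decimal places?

Line area = 0.26 × 0.37 = 0.0962 mm².
Total extruded path = 125000/0.0962 = 1299376.3 mm.
Print-move time: 1299376.3 / 36.2 → 35894.4 s.
Layers = ⌈45.3/0.26⌉ = 175.
Z-hop total = 175 × 0.63 = 110.25 s.
Altogether 35894.4 + 110.25 = 36004.65 s, i.e. 10.00 hours.

10.00 hours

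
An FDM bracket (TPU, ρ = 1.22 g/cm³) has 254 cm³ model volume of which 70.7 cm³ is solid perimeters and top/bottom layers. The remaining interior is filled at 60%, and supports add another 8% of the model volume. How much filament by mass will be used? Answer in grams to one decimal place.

245.2 g

Interior volume: 254 − 70.7 → 183.3 cm³.
Infill deposited = 0.60 × 183.3 = 109.98 cm³.
Support = 0.08 × 254, so 20.32 cm³.
Deposited volume = 70.7 + 109.98 + 20.32, so 201 cm³.
Mass = 201 × 1.22 = 245.22 g.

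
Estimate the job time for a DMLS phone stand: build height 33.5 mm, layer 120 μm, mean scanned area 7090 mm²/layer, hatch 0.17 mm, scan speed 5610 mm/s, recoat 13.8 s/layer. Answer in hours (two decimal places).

1.65 hours

Layer count = ceil(33.5 / 0.12) = 280.
Scan path per layer = 7090 / 0.17 = 41705.9 mm.
Per-layer scan time = 41705.9 / 5610, so 7.4342 s.
Layer cycle = 7.4342 + 13.8, so 21.2342 s.
Total: 280 × 21.2342 s = 5945.576 s → 1.65 hours.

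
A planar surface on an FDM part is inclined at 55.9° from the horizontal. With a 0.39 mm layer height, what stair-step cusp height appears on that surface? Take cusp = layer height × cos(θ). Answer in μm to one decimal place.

218.6 μm

cos(55.9°) = 0.5606, so cusp = 0.39 × 0.5606 = 0.218634 mm → 218.6 μm.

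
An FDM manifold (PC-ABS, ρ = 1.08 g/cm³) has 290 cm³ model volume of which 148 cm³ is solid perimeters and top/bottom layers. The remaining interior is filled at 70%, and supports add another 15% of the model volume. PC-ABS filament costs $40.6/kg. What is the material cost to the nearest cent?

$12.76

Infill region = 290 − 148, so 142 cm³.
Infill deposited = 0.70 × 142, so 99.4 cm³.
Support: 0.15 × 290 → 43.5 cm³.
Total printed volume: 148 + 99.4 + 43.5 → 290.9 cm³.
Mass: 290.9 × 1.08 → 314.172 g.
Cost = 314.172 g / 1000 × $40.6/kg = $12.76.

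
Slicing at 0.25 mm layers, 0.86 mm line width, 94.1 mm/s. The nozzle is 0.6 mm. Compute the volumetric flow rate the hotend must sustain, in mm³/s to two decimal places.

20.23

A = 0.25 × 0.86, so 0.215 mm².
Q = v·A = 94.1 × 0.215 = 20.23 mm³/s.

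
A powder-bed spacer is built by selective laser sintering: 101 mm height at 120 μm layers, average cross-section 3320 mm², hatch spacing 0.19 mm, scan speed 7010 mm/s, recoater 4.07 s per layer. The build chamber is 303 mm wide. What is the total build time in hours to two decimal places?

1.53 hours

Layers = ⌈101/0.12⌉ = 842.
Per-layer scan distance = 3320 / 0.19, so 17473.7 mm.
Per-layer scan time = 17473.7 / 7010 = 2.4927 s.
Layer cycle: 2.4927 + 4.07 → 6.5627 s.
842 layers × 6.5627 s/layer = 5525.7934 s, i.e. 1.53 hours.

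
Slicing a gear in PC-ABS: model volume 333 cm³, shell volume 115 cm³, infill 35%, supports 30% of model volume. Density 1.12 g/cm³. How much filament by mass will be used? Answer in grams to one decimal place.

Infill region = 333 − 115 = 218 cm³.
Infill deposited: 0.35 × 218 → 76.3 cm³.
Support: 0.30 × 333 → 99.9 cm³.
Deposited volume: 115 + 76.3 + 99.9 → 291.2 cm³.
Mass = 291.2 × 1.12 = 326.144 g.

326.1 g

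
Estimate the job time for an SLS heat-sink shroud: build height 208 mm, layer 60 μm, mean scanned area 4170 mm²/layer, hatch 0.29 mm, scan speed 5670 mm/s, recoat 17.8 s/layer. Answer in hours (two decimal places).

19.58 hours

Layers = ⌈208/0.06⌉ = 3467.
Hatch length per layer = 4170 / 0.29, so 14379.3 mm.
Scan time per layer = 14379.3 / 5670, so 2.536 s.
Layer cycle = 2.536 + 17.8, so 20.336 s.
Build time = 3467 × 20.336 = 70504.912 s = 19.58 hours.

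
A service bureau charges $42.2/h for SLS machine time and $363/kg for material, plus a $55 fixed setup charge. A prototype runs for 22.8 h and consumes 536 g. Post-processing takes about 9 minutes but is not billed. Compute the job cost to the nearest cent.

$1211.73

Machine cost = 42.2 × 22.8, so $962.16.
Material charge: 363 × 536/1000 → $194.568.
Adding setup: 962.16 + 194.568 + 55 → 1211.728 ≈ $1211.73.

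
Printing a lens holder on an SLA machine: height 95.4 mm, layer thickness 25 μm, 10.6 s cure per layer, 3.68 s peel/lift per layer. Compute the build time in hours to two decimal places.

Layers = ⌈95.4/0.025⌉ = 3816.
Per-layer time = 10.6 + 3.68, so 14.28 s.
Build time: 3816 × 14.28 s = 54492.48 s, i.e. 15.14 hours.

15.14 hours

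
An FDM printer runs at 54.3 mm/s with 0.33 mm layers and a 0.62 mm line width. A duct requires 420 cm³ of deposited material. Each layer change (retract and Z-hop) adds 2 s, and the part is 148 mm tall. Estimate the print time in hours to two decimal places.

Line area = 0.33 × 0.62 = 0.2046 mm².
Path length: 420000 mm³ / 0.2046 mm² → 2052785.9 mm.
Print-move time = 2052785.9 / 54.3 = 37804.5 s.
Number of layers: 148 / 0.33 → 449 (rounded up).
Z-hop total = 449 × 2, so 898 s.
Total = 37804.5 + 898 = 38702.5 s = 10.75 hours.

10.75 hours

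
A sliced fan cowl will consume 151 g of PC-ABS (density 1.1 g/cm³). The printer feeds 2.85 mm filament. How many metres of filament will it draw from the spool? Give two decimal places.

21.52 m

Volume = 151 g / 1.1 g·cm⁻³ = 137.2727 cm³ = 137272.7 mm³.
A = π r² = π × 1.425² = 6.3794 mm².
L = V/A = 137272.7/6.3794 = 21518.12 mm → 21.52 m.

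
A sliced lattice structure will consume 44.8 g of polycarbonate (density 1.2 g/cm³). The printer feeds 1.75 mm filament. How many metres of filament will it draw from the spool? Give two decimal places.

15.52 m

Extruded volume: 44.8/1.2 = 37.3333 cm³ (37333.3 mm³).
Cross-section of 1.75 mm filament: π·(1.75/2)² = 2.4053 mm².
Length = 37333.3 / 2.4053 = 15521.27 mm = 15.52 m.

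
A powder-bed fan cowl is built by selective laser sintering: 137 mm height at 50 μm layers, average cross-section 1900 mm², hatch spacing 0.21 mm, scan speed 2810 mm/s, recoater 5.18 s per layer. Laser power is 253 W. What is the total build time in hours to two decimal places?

6.39 hours

Layers = ⌈137/0.05⌉ = 2740.
Hatch length per layer = 1900 / 0.21, so 9047.6 mm.
Scan time per layer = 9047.6 / 2810 = 3.2198 s.
Layer cycle: 3.2198 + 5.18 → 8.3998 s.
2740 layers × 8.3998 s/layer = 23015.452 s, i.e. 6.39 hours.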